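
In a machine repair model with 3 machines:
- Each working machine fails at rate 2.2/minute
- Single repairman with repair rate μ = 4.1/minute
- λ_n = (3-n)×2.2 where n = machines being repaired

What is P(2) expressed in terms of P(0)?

P(2)/P(0) = ∏_{i=0}^{2-1} λ_i/μ_{i+1}
= (3-0)×2.2/4.1 × (3-1)×2.2/4.1
= 1.7275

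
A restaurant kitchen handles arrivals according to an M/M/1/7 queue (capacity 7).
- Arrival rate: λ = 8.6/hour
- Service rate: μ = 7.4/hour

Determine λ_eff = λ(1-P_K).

ρ = λ/μ = 8.6/7.4 = 1.16216
P₀ = (1-ρ)/(1-ρ^(K+1)) = (1-1.16216)/(1-1.16216^8) = -0.16216/-2.3276 = 0.06967
P_K = P₀×ρ^K = 0.06967 × 1.16216^7 = 0.06967 × 2.8633 = 0.1995
λ_eff = λ(1-P_K) = 8.6 × (1 - 0.19948) = 8.6 × 0.80052 = 6.8845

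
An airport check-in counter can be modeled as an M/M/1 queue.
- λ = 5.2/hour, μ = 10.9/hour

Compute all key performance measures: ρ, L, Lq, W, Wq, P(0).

Step 1: ρ = λ/μ = 5.2/10.9 = 0.4771
Step 2: L = λ/(μ-λ) = 5.2/5.70 = 0.9123
Step 3: Lq = λ²/(μ(μ-λ)) = 27.04/(10.9×5.70) = 0.4352
Step 4: W = 1/(μ-λ) = 1/5.70 = 0.17544
Step 5: Wq = λ/(μ(μ-λ)) = 5.2/(10.9×5.70) = 0.08370
Step 6: P(0) = 1-ρ = 0.5229
Verify: L = λW = 5.2×0.17544 = 0.9123 ✔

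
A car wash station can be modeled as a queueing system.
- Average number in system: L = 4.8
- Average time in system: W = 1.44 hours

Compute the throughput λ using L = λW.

Little's Law: L = λW, so λ = L/W
λ = 4.8/1.44 = 3.3333 cars/hour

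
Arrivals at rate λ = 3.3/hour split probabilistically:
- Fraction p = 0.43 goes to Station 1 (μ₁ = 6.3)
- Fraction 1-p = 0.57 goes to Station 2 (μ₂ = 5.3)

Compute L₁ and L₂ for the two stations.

Effective rates: λ₁ = 3.3×0.43 = 1.419, λ₂ = 3.3×0.57 = 1.881
Station 1: ρ₁ = 1.419/6.3 = 0.2252, L₁ = ρ₁/(1-ρ₁) = 0.2252/(1-0.2252) = 0.2907
Station 2: ρ₂ = 1.881/5.3 = 0.35491, L₂ = ρ₂/(1-ρ₂) = 0.35491/(1-0.35491) = 0.5502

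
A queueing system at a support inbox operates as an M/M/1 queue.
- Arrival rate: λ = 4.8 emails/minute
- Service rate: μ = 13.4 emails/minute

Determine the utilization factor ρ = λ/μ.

Server utilization: ρ = λ/μ
ρ = 4.8/13.4 = 0.3582
The server is busy 35.82% of the time.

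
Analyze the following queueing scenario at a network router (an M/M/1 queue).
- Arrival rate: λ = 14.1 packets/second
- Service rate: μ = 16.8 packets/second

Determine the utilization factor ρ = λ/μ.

Server utilization: ρ = λ/μ
ρ = 14.1/16.8 = 0.8393
The server is busy 83.93% of the time.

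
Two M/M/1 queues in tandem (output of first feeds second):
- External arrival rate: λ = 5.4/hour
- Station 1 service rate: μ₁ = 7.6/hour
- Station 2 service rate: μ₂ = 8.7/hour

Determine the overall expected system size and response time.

By Jackson's theorem, each station behaves as independent M/M/1.
Station 1: ρ₁ = 5.4/7.6 = 0.7105, L₁ = ρ₁/(1-ρ₁) = λ/(μ₁-λ) = 5.4/2.20 = 2.4545
Station 2: ρ₂ = 5.4/8.7 = 0.6207, L₂ = ρ₂/(1-ρ₂) = λ/(μ₂-λ) = 5.4/3.30 = 1.6364
Total: L = L₁ + L₂ = 2.4545 + 1.6364 = 4.0909
W = L/λ = 4.0909/5.4 = 0.7576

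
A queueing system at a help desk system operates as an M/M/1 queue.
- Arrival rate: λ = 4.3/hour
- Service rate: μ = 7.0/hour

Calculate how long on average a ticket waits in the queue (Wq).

First, compute utilization: ρ = λ/μ = 4.3/7.0 = 0.6143
For M/M/1: Wq = λ/(μ(μ-λ))
Wq = 4.3/(7.0 × (7.0-4.3))
Wq = 4.3/(7.0 × 2.70)
Wq = 0.2275 hours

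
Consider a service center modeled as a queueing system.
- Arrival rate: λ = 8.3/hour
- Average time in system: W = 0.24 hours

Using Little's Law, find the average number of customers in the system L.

Little's Law: L = λW
L = 8.3 × 0.24 = 1.9920 customers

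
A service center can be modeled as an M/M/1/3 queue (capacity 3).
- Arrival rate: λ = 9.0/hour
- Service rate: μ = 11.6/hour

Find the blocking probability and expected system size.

ρ = λ/μ = 9.0/11.6 = 0.77586
P₀ = (1-ρ)/(1-ρ^(K+1)) = (1-0.77586)/(1-0.77586^4) = 0.2241/0.6376 = 0.3515
P_K = P₀×ρ^K = 0.3515 × 0.77586^3 = 0.3515 × 0.4670 = 0.1642
Blocking probability P_3 = 0.1642 (16.42%)
L = ρ[1 - (K+1)ρ^K + Kρ^(K+1)] / [(1-ρ)(1-ρ^(K+1))]
L = 0.77586 × (1 - 4×0.467036 + 3×0.362354) / ((1 - 0.77586) × (1 - 0.362354)) = 1.1884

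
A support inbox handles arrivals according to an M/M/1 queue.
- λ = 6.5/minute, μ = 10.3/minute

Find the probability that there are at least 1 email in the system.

ρ = λ/μ = 6.5/10.3 = 0.6311
P(N ≥ n) = ρⁿ
P(N ≥ 1) = 0.6311^1
P(N ≥ 1) = 0.6311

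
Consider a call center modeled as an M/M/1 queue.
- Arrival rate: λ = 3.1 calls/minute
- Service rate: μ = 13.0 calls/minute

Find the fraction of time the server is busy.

Server utilization: ρ = λ/μ
ρ = 3.1/13.0 = 0.2385
The server is busy 23.85% of the time.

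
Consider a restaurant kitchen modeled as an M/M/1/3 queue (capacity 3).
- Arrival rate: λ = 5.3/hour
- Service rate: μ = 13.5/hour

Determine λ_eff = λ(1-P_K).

ρ = λ/μ = 5.3/13.5 = 0.3926
P₀ = (1-ρ)/(1-ρ^(K+1)) = (1-0.3926)/(1-0.3926^4) = 0.6074/0.9762 = 0.6222
P_K = P₀×ρ^K = 0.6222 × 0.3926^3 = 0.6222 × 0.06051 = 0.03765
λ_eff = λ(1-P_K) = 5.3 × (1 - 0.03765) = 5.3 × 0.96235 = 5.1005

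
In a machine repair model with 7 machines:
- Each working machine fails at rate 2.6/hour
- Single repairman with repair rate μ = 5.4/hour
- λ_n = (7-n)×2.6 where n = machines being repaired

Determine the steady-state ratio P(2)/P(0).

P(2)/P(0) = ∏_{i=0}^{2-1} λ_i/μ_{i+1}
= (7-0)×2.6/5.4 × (7-1)×2.6/5.4
= 9.7366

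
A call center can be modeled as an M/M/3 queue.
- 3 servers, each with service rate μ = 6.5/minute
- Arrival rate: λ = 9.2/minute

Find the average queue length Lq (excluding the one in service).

Traffic intensity: ρ = λ/(cμ) = 9.2/(3×6.5) = 0.4718
Since ρ = 0.4718 < 1, system is stable.
Offered load a = λ/μ = cρ = 9.2/6.5 = 1.4154
P₀ = [ Σₙ₌₀^2 aⁿ/n! + a^3/(3!(1-ρ)) ]⁻¹
Σ = a^0/0! + a^1/1! + a^2/2! = 1.00000 + 1.41538 + 1.00166 = 3.4170
a^3/(3!(1-ρ)) = 2.8355/(6 × 0.5282) = 0.8947
P₀ = 1/(3.4170 + 0.8947) = 0.2319
Lq = P₀·a^3·ρ / (3!(1-ρ)²) = 0.2319 × 2.8355 × 0.4718 / (6 × 0.2790) = 0.1853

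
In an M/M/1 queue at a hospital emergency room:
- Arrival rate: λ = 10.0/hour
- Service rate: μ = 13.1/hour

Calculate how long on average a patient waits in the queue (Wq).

First, compute utilization: ρ = λ/μ = 10.0/13.1 = 0.7634
For M/M/1: Wq = λ/(μ(μ-λ))
Wq = 10.0/(13.1 × (13.1-10.0))
Wq = 10.0/(13.1 × 3.10)
Wq = 0.2462 hours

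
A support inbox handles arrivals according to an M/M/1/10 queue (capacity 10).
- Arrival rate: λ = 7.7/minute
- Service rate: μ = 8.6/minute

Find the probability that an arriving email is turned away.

ρ = λ/μ = 7.7/8.6 = 0.89535
P₀ = (1-ρ)/(1-ρ^(K+1)) = (1-0.89535)/(1-0.89535^11) = 0.10465/0.70357 = 0.1487
P_K = P₀×ρ^K = 0.14874 × 0.89535^10 = 0.14874 × 0.33108 = 0.04924
Blocking probability = 4.92%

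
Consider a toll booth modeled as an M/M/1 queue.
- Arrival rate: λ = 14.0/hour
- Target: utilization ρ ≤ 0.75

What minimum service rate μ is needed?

ρ = λ/μ, so μ = λ/ρ
μ ≥ 14.0/0.75 = 18.6667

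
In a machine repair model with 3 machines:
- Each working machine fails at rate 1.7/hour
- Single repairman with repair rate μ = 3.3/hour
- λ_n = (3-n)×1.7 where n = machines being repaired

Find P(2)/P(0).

P(2)/P(0) = ∏_{i=0}^{2-1} λ_i/μ_{i+1}
= (3-0)×1.7/3.3 × (3-1)×1.7/3.3
= 1.5923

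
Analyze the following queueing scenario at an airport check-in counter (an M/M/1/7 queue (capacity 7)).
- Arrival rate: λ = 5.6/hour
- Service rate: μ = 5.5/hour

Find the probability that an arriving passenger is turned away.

ρ = λ/μ = 5.6/5.5 = 1.01818
P₀ = (1-ρ)/(1-ρ^(K+1)) = (1-1.01818)/(1-1.01818^8) = -0.01818/-0.1550 = 0.1173
P_K = P₀×ρ^K = 0.11726 × 1.01818^7 = 0.11726 × 1.1344 = 0.1330
Blocking probability = 13.30%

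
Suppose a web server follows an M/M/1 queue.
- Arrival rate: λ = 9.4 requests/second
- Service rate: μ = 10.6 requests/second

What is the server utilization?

Server utilization: ρ = λ/μ
ρ = 9.4/10.6 = 0.8868
The server is busy 88.68% of the time.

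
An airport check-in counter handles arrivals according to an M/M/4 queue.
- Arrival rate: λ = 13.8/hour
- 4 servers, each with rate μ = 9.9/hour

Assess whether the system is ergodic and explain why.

Stability requires ρ = λ/(cμ) < 1
ρ = 13.8/(4 × 9.9) = 13.8/39.60 = 0.3485
Since 0.3485 < 1, the system is STABLE.
The servers are busy 34.85% of the time.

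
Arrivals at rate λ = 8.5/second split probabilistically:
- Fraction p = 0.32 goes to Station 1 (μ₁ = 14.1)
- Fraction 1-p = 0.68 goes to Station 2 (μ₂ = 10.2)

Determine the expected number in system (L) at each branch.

Effective rates: λ₁ = 8.5×0.32 = 2.72, λ₂ = 8.5×0.68 = 5.78
Station 1: ρ₁ = 2.72/14.1 = 0.1929, L₁ = ρ₁/(1-ρ₁) = 0.1929/(1-0.1929) = 0.2390
Station 2: ρ₂ = 5.78/10.2 = 0.56667, L₂ = ρ₂/(1-ρ₂) = 0.56667/(1-0.56667) = 1.3077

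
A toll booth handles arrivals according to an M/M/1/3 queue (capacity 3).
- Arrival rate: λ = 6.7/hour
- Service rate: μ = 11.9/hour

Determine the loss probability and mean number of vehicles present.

ρ = λ/μ = 6.7/11.9 = 0.56303
P₀ = (1-ρ)/(1-ρ^(K+1)) = (1-0.56303)/(1-0.56303^4) = 0.4370/0.8995 = 0.4858
P_K = P₀×ρ^K = 0.48579 × 0.56303^3 = 0.48579 × 0.17848 = 0.08670
Blocking probability P_3 = 0.08670 (8.67%)
L = ρ[1 - (K+1)ρ^K + Kρ^(K+1)] / [(1-ρ)(1-ρ^(K+1))]
L = 0.56303 × (1 - 4×0.1785 + 3×0.1005) / ((1 - 0.56303) × (1 - 0.1005)) = 0.8416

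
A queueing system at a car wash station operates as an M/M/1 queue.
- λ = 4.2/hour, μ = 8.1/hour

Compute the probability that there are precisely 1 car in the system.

ρ = λ/μ = 4.2/8.1 = 0.5185
P(n) = (1-ρ)ρⁿ
P(1) = (1-0.5185) × 0.5185^1
P(1) = 0.4815 × 0.5185
P(1) = 0.2497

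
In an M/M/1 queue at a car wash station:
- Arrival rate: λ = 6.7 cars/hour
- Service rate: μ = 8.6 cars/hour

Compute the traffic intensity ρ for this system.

Server utilization: ρ = λ/μ
ρ = 6.7/8.6 = 0.7791
The server is busy 77.91% of the time.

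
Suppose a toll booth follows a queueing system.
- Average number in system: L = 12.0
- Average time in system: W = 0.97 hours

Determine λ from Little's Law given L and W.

Little's Law: L = λW, so λ = L/W
λ = 12.0/0.97 = 12.3711 vehicles/hour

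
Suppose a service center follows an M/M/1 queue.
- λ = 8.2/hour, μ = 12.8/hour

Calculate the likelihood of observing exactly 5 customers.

ρ = λ/μ = 8.2/12.8 = 0.64062
P(n) = (1-ρ)ρⁿ
P(5) = (1-0.64062) × 0.64062^5
P(5) = 0.3594 × 0.1079
P(5) = 0.03878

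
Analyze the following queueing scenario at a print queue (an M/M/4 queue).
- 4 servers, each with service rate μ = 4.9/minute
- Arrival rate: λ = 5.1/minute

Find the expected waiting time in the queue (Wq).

Traffic intensity: ρ = λ/(cμ) = 5.1/(4×4.9) = 0.2602
Since ρ = 0.2602 < 1, system is stable.
Offered load a = λ/μ = cρ = 5.1/4.9 = 1.0408
P₀ = [ Σₙ₌₀^3 aⁿ/n! + a^4/(4!(1-ρ)) ]⁻¹
Σ = a^0/0! + a^1/1! + a^2/2! + a^3/3! = 1.0000 + 1.0408 + 0.54165 + 0.18792 = 2.7704
a^4/(4!(1-ρ)) = 1.17354/(24 × 0.739796) = 0.06610
P₀ = 1/(2.7704 + 0.06610) = 0.3525
Lq = P₀·a^4·ρ / (4!(1-ρ)²) = 0.352550 × 1.17354 × 0.260204 / (24 × 0.547298) = 0.008196
Wq = Lq/λ = 0.008196/5.1 = 0.001607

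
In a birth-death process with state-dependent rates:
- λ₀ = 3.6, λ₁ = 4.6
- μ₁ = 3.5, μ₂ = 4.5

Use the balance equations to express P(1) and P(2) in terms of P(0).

Balance equations:
State 0: λ₀P₀ = μ₁P₁ → P₁ = (λ₀/μ₁)P₀ = (3.6/3.5)P₀ = 1.0286P₀
State 1: P₂ = (λ₀λ₁)/(μ₁μ₂)P₀ = (3.6×4.6)/(3.5×4.5)P₀ = 1.0514P₀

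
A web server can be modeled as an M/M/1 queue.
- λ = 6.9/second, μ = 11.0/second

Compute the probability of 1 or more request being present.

ρ = λ/μ = 6.9/11.0 = 0.6273
P(N ≥ n) = ρⁿ
P(N ≥ 1) = 0.6273^1
P(N ≥ 1) = 0.6273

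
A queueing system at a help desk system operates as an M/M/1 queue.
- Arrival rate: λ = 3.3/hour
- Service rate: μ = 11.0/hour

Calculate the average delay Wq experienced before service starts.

First, compute utilization: ρ = λ/μ = 3.3/11.0 = 0.3000
For M/M/1: Wq = λ/(μ(μ-λ))
Wq = 3.3/(11.0 × (11.0-3.3))
Wq = 3.3/(11.0 × 7.70)
Wq = 0.03896 hours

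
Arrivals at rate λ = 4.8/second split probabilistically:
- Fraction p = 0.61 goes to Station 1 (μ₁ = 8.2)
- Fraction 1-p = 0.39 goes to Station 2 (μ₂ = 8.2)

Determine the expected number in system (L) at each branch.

Effective rates: λ₁ = 4.8×0.61 = 2.928, λ₂ = 4.8×0.39 = 1.872
Station 1: ρ₁ = 2.928/8.2 = 0.35707, L₁ = ρ₁/(1-ρ₁) = 0.35707/(1-0.35707) = 0.5554
Station 2: ρ₂ = 1.872/8.2 = 0.2283, L₂ = ρ₂/(1-ρ₂) = 0.2283/(1-0.2283) = 0.2958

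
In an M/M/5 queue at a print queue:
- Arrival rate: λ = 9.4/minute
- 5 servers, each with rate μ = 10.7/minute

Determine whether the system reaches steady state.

Stability requires ρ = λ/(cμ) < 1
ρ = 9.4/(5 × 10.7) = 9.4/53.50 = 0.1757
Since 0.1757 < 1, the system is STABLE.
The servers are busy 17.57% of the time.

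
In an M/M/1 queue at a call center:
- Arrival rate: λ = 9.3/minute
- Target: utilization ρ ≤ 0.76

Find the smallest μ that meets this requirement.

ρ = λ/μ, so μ = λ/ρ
μ ≥ 9.3/0.76 = 12.2368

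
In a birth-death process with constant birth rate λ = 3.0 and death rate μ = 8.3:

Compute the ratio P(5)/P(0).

For constant rates: P(n)/P(0) = (λ/μ)^n
P(5)/P(0) = (3.0/8.3)^5 = 0.36145^5 = 0.006169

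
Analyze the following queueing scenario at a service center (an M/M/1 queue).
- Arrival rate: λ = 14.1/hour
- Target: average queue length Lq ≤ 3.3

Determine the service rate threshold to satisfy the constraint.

For M/M/1: Lq = λ²/(μ(μ-λ))
Need Lq ≤ 3.3, i.e. μ(μ-λ) ≥ λ²/3.3
μ² - 14.1μ - 198.81/3.3 ≥ 0  →  μ² - 14.1μ - 60.24545 ≥ 0
Quadratic formula (positive root): μ = [λ + √(λ² + 4×60.24545)]/2
Discriminant: 198.81 + 4×60.24545 = 439.7918, √439.7918 = 20.9712
μ ≥ (14.1 + 20.9712)/2 = 17.5356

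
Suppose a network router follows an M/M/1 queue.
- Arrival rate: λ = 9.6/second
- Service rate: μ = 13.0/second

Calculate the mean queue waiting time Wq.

First, compute utilization: ρ = λ/μ = 9.6/13.0 = 0.7385
For M/M/1: Wq = λ/(μ(μ-λ))
Wq = 9.6/(13.0 × (13.0-9.6))
Wq = 9.6/(13.0 × 3.40)
Wq = 0.2172 seconds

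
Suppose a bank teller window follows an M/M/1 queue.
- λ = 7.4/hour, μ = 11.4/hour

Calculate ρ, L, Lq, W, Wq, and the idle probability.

Step 1: ρ = λ/μ = 7.4/11.4 = 0.6491
Step 2: L = λ/(μ-λ) = 7.4/4.00 = 1.8500
Step 3: Lq = λ²/(μ(μ-λ)) = 54.76/(11.4×4.00) = 1.2009
Step 4: W = 1/(μ-λ) = 1/4.00 = 0.2500
Step 5: Wq = λ/(μ(μ-λ)) = 7.4/(11.4×4.00) = 0.1623
Step 6: P(0) = 1-ρ = 0.3509
Verify: L = λW = 7.4×0.2500 = 1.8500 ✔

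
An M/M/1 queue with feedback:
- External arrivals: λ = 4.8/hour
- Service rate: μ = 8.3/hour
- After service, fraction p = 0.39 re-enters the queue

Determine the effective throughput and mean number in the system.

Effective arrival rate: λ_eff = λ/(1-p) = 4.8/(1-0.39) = 4.8/0.61 = 7.86885246
ρ = λ_eff/μ = 7.86885246/8.3 = 0.948054513
L = ρ/(1-ρ) = 0.948054513/(1-0.948054513) = 18.2510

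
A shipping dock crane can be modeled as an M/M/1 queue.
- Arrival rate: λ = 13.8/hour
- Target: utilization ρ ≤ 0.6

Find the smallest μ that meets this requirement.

ρ = λ/μ, so μ = λ/ρ
μ ≥ 13.8/0.6 = 23.0000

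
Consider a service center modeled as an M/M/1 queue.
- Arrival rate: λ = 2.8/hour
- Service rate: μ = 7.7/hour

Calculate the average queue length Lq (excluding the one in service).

ρ = λ/μ = 2.8/7.7 = 0.3636
For M/M/1: Lq = λ²/(μ(μ-λ))
Lq = 7.84/(7.7 × 4.90)
Lq = 0.2078 customers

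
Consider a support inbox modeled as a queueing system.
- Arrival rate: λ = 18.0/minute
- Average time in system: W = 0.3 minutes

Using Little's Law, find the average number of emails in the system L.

Little's Law: L = λW
L = 18.0 × 0.3 = 5.4000 emails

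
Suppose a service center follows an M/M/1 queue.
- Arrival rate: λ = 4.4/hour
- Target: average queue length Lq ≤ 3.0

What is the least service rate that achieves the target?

For M/M/1: Lq = λ²/(μ(μ-λ))
Need Lq ≤ 3.0, i.e. μ(μ-λ) ≥ λ²/3.0
μ² - 4.4μ - 19.36/3.0 ≥ 0  →  μ² - 4.4μ - 6.45333 ≥ 0
Quadratic formula (positive root): μ = [λ + √(λ² + 4×6.45333)]/2
Discriminant: 19.36 + 4×6.45333 = 45.1733, √45.1733 = 6.7211
μ ≥ (4.4 + 6.7211)/2 = 5.5606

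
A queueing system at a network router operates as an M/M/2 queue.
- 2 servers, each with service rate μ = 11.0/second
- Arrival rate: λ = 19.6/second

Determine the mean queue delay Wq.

Traffic intensity: ρ = λ/(cμ) = 19.6/(2×11.0) = 0.8909
Since ρ = 0.8909 < 1, system is stable.
Offered load a = λ/μ = cρ = 19.6/11.0 = 1.7818
P₀ = [ Σₙ₌₀^1 aⁿ/n! + a^2/(2!(1-ρ)) ]⁻¹
Σ = a^0/0! + a^1/1! = 1.0000 + 1.7818 = 2.7818
a^2/(2!(1-ρ)) = 3.17488/(2 × 0.109091) = 14.5515
P₀ = 1/(2.7818 + 14.5515) = 0.05769
Lq = P₀·a^2·ρ / (2!(1-ρ)²) = 0.0576923 × 3.17488 × 0.890909 / (2 × 0.0119008) = 6.8560
Wq = Lq/λ = 6.8560/19.6 = 0.3498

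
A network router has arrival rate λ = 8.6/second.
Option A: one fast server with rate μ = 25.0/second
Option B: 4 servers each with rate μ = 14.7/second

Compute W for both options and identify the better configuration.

Option A: single server μ = 25.0 (M/M/1)
  ρ_A = 8.6/25.0 = 0.3440
  W_A = 1/(μ-λ) = 1/(25.0-8.6) = 1/16.40 = 0.06098

Option B: 4 servers μ = 14.7 (M/M/4)
  ρ_B = λ/(cμ) = 8.6/(4×14.7) = 0.1463
  Offered load a = λ/μ = cρ = 8.6/14.7 = 0.5850
  P₀ = [ Σₙ₌₀^3 aⁿ/n! + a^4/(4!(1-ρ)) ]⁻¹
  Σ = a^0/0! + a^1/1! + a^2/2! + a^3/3! = 1.0000 + 0.5850 + 0.1711 + 0.03337 = 1.7895
  a^4/(4!(1-ρ)) = 0.11715/(24 × 0.85374) = 0.005717
  P₀ = 1/(1.7895 + 0.005717) = 0.5570
  Lq = P₀·a^4·ρ / (4!(1-ρ)²) = 0.55702 × 0.11715 × 0.14626 / (24 × 0.72887) = 0.0005456
  Wq_B = Lq/λ = 0.0005456/8.6 = 0.00006344
  W_B = Wq_B + 1/μ = 0.00006344 + 0.06803 = 0.06809

Since W_A = 0.06098 < W_B = 0.06809, Option A (single fast server) has the shorter time in system.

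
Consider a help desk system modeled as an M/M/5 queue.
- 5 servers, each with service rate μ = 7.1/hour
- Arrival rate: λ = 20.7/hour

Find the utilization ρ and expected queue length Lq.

Traffic intensity: ρ = λ/(cμ) = 20.7/(5×7.1) = 0.5831
Since ρ = 0.5831 < 1, system is stable.
Offered load a = λ/μ = cρ = 20.7/7.1 = 2.9155
P₀ = [ Σₙ₌₀^4 aⁿ/n! + a^5/(5!(1-ρ)) ]⁻¹
Σ = a^0/0! + a^1/1! + a^2/2! + a^3/3! + a^4/4! = 1.00000 + 2.91549 + 4.25005 + 4.13033 + 3.01049 = 15.3064
a^5/(5!(1-ρ)) = 210.6493/(120 × 0.4169) = 4.2106
P₀ = 1/(15.3064 + 4.2106) = 0.05124
Lq = P₀·a^5·ρ / (5!(1-ρ)²) = 0.051237 × 210.6493 × 0.58310 / (120 × 0.17381) = 0.3017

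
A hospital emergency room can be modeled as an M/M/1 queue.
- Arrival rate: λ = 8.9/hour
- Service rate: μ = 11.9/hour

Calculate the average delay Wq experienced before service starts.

First, compute utilization: ρ = λ/μ = 8.9/11.9 = 0.7479
For M/M/1: Wq = λ/(μ(μ-λ))
Wq = 8.9/(11.9 × (11.9-8.9))
Wq = 8.9/(11.9 × 3.00)
Wq = 0.2493 hours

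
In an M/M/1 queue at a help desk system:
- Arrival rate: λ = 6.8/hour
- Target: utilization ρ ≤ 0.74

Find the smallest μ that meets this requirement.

ρ = λ/μ, so μ = λ/ρ
μ ≥ 6.8/0.74 = 9.1892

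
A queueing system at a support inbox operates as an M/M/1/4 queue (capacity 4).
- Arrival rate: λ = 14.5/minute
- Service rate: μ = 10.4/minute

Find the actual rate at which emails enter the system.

ρ = λ/μ = 14.5/10.4 = 1.39423
P₀ = (1-ρ)/(1-ρ^(K+1)) = (1-1.39423)/(1-1.39423^5) = -0.3942/-4.2683 = 0.09236
P_K = P₀×ρ^K = 0.09236 × 1.39423^4 = 0.09236 × 3.7787 = 0.3490
λ_eff = λ(1-P_K) = 14.5 × (1 - 0.349004) = 14.5 × 0.650996 = 9.4394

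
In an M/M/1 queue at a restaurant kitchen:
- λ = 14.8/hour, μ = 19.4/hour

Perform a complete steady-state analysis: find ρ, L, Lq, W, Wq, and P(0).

Step 1: ρ = λ/μ = 14.8/19.4 = 0.7629
Step 2: L = λ/(μ-λ) = 14.8/4.60 = 3.2174
Step 3: Lq = λ²/(μ(μ-λ)) = 219.04/(19.4×4.60) = 2.4545
Step 4: W = 1/(μ-λ) = 1/4.60 = 0.21739
Step 5: Wq = λ/(μ(μ-λ)) = 14.8/(19.4×4.60) = 0.1658
Step 6: P(0) = 1-ρ = 0.2371
Verify: L = λW = 14.8×0.21739 = 3.2174 ✔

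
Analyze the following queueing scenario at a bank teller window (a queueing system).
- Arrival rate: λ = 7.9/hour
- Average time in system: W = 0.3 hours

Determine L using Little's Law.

Little's Law: L = λW
L = 7.9 × 0.3 = 2.3700 transactions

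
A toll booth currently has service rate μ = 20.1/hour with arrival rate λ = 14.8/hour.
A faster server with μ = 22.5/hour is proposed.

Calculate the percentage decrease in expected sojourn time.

System 1: ρ₁ = 14.8/20.1 = 0.7363, W₁ = 1/(20.1-14.8) = 0.18868
System 2: ρ₂ = 14.8/22.5 = 0.6578, W₂ = 1/(22.5-14.8) = 0.12987
Improvement: (W₁-W₂)/W₁ = (0.18868-0.12987)/0.18868 = 31.17%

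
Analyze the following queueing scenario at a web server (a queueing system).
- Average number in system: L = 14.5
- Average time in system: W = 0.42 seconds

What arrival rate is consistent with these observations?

Little's Law: L = λW, so λ = L/W
λ = 14.5/0.42 = 34.5238 requests/second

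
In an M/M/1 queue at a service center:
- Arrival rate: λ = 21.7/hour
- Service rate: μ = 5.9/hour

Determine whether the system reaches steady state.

Stability requires ρ = λ/(cμ) < 1
ρ = 21.7/(1 × 5.9) = 21.7/5.90 = 3.6780
Since 3.6780 ≥ 1, the system is UNSTABLE.
Queue grows without bound. Need μ > λ = 21.7.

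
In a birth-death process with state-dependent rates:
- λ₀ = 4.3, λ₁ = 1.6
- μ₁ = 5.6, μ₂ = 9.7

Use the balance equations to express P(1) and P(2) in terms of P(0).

Balance equations:
State 0: λ₀P₀ = μ₁P₁ → P₁ = (λ₀/μ₁)P₀ = (4.3/5.6)P₀ = 0.7679P₀
State 1: P₂ = (λ₀λ₁)/(μ₁μ₂)P₀ = (4.3×1.6)/(5.6×9.7)P₀ = 0.1267P₀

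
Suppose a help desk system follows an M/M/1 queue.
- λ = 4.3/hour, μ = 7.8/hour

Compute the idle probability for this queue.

ρ = λ/μ = 4.3/7.8 = 0.5513
P(0) = 1 - ρ = 1 - 0.5513 = 0.4487
The server is idle 44.87% of the time.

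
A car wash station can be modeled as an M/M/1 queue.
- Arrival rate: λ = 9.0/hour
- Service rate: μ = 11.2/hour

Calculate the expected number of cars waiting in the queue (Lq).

ρ = λ/μ = 9.0/11.2 = 0.8036
For M/M/1: Lq = λ²/(μ(μ-λ))
Lq = 81.00/(11.2 × 2.20)
Lq = 3.2873 cars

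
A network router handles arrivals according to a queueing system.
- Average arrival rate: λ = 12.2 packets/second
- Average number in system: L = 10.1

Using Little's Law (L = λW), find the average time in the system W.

Little's Law: L = λW, so W = L/λ
W = 10.1/12.2 = 0.8279 seconds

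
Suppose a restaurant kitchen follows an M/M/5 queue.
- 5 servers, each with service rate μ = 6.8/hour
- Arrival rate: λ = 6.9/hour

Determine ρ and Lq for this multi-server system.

Traffic intensity: ρ = λ/(cμ) = 6.9/(5×6.8) = 0.2029
Since ρ = 0.2029 < 1, system is stable.
Offered load a = λ/μ = cρ = 6.9/6.8 = 1.0147
P₀ = [ Σₙ₌₀^4 aⁿ/n! + a^5/(5!(1-ρ)) ]⁻¹
Σ = a^0/0! + a^1/1! + a^2/2! + a^3/3! + a^4/4! = 1.0000 + 1.0147 + 0.5148 + 0.1741 + 0.04417 = 2.7478
a^5/(5!(1-ρ)) = 1.0757/(120 × 0.7971) = 0.01125
P₀ = 1/(2.7478 + 0.01125) = 0.3624
Lq = P₀·a^5·ρ / (5!(1-ρ)²) = 0.3624 × 1.0757 × 0.2029 / (120 × 0.6353) = 0.001038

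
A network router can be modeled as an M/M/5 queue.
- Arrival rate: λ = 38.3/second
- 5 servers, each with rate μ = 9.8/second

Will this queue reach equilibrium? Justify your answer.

Stability requires ρ = λ/(cμ) < 1
ρ = 38.3/(5 × 9.8) = 38.3/49.00 = 0.7816
Since 0.7816 < 1, the system is STABLE.
The servers are busy 78.16% of the time.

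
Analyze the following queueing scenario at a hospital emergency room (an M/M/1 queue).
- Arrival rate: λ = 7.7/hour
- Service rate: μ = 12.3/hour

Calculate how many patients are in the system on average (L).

ρ = λ/μ = 7.7/12.3 = 0.6260
For M/M/1: L = λ/(μ-λ)
L = 7.7/(12.3-7.7) = 7.7/4.60
L = 1.6739 patients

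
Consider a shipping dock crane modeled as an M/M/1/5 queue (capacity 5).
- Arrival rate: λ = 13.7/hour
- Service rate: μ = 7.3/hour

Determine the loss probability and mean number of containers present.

ρ = λ/μ = 13.7/7.3 = 1.8767
P₀ = (1-ρ)/(1-ρ^(K+1)) = (1-1.8767)/(1-1.8767^6) = -0.8767/-42.6887 = 0.02054
P_K = P₀×ρ^K = 0.020537 × 1.8767^5 = 0.020537 × 23.2795 = 0.4781
Blocking probability P_5 = 0.4781 (47.81%)
L = ρ[1 - (K+1)ρ^K + Kρ^(K+1)] / [(1-ρ)(1-ρ^(K+1))]
L = 1.8767 × (1 - 6×23.2795 + 5×43.6887) / ((1 - 1.8767) × (1 - 43.6887)) = 3.9999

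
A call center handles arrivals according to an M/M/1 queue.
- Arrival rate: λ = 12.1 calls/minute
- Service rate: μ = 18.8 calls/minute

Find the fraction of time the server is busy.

Server utilization: ρ = λ/μ
ρ = 12.1/18.8 = 0.6436
The server is busy 64.36% of the time.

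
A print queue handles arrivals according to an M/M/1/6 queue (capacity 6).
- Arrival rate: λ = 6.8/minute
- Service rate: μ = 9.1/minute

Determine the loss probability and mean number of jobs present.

ρ = λ/μ = 6.8/9.1 = 0.74725
P₀ = (1-ρ)/(1-ρ^(K+1)) = (1-0.74725)/(1-0.74725^7) = 0.252750/0.869905 = 0.2905
P_K = P₀×ρ^K = 0.2905 × 0.74725^6 = 0.2905 × 0.1741 = 0.05058
Blocking probability P_6 = 0.05058 (5.06%)
L = ρ[1 - (K+1)ρ^K + Kρ^(K+1)] / [(1-ρ)(1-ρ^(K+1))]
L = 0.74725 × (1 - 7×0.174099 + 6×0.130095) / ((1 - 0.74725) × (1 - 0.130095)) = 1.9096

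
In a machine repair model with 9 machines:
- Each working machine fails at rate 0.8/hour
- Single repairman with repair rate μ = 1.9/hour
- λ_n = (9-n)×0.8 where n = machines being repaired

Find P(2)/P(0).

P(2)/P(0) = ∏_{i=0}^{2-1} λ_i/μ_{i+1}
= (9-0)×0.8/1.9 × (9-1)×0.8/1.9
= 12.7645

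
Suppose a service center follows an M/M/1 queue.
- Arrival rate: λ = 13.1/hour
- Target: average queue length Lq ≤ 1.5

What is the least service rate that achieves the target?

For M/M/1: Lq = λ²/(μ(μ-λ))
Need Lq ≤ 1.5, i.e. μ(μ-λ) ≥ λ²/1.5
μ² - 13.1μ - 171.61/1.5 ≥ 0  →  μ² - 13.1μ - 114.40667 ≥ 0
Quadratic formula (positive root): μ = [λ + √(λ² + 4×114.40667)]/2
Discriminant: 171.61 + 4×114.40667 = 629.2367, √629.2367 = 25.0846
μ ≥ (13.1 + 25.0846)/2 = 19.0923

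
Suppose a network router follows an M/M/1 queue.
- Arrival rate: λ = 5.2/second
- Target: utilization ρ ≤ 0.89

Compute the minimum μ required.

ρ = λ/μ, so μ = λ/ρ
μ ≥ 5.2/0.89 = 5.8427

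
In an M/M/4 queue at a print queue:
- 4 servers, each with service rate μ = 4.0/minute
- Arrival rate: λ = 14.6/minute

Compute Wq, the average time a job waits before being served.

Traffic intensity: ρ = λ/(cμ) = 14.6/(4×4.0) = 0.9125
Since ρ = 0.9125 < 1, system is stable.
Offered load a = λ/μ = cρ = 14.6/4.0 = 3.6500
P₀ = [ Σₙ₌₀^3 aⁿ/n! + a^4/(4!(1-ρ)) ]⁻¹
Σ = a^0/0! + a^1/1! + a^2/2! + a^3/3! = 1.00000 + 3.65000 + 6.66125 + 8.10452 = 19.4158
a^4/(4!(1-ρ)) = 177.4890/(24 × 0.08750) = 84.5186
P₀ = 1/(19.4158 + 84.5186) = 0.009621
Lq = P₀·a^4·ρ / (4!(1-ρ)²) = 0.0096215 × 177.4890 × 0.91250 / (24 × 0.0076563) = 8.4804
Wq = Lq/λ = 8.48043/14.6 = 0.5809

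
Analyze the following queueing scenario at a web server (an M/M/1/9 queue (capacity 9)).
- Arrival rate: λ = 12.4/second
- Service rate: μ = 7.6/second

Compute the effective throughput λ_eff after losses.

ρ = λ/μ = 12.4/7.6 = 1.63158
P₀ = (1-ρ)/(1-ρ^(K+1)) = (1-1.63158)/(1-1.63158^10) = -0.6316/-132.6853 = 0.004760
P_K = P₀×ρ^K = 0.004760 × 1.63158^9 = 0.004760 × 81.9361 = 0.3900
λ_eff = λ(1-P_K) = 12.4 × (1 - 0.390014) = 12.4 × 0.609986 = 7.5638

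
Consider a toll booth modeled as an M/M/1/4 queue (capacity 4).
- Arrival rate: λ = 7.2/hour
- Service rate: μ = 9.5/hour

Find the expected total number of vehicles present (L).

ρ = λ/μ = 7.2/9.5 = 0.7579
P₀ = (1-ρ)/(1-ρ^(K+1)) = (1-0.7579)/(1-0.7579^5) = 0.2421/0.7499 = 0.3228
P_K = P₀×ρ^K = 0.3228 × 0.7579^4 = 0.3228 × 0.3299 = 0.1065
L = ρ[1 - (K+1)ρ^K + Kρ^(K+1)] / [(1-ρ)(1-ρ^(K+1))]
L = 0.7579 × (1 - 5×0.329950 + 4×0.250069) / ((1 - 0.7579) × (1 - 0.250069)) = 1.4632 vehicles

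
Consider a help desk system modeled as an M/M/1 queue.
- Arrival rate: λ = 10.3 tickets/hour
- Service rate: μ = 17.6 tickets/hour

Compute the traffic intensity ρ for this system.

Server utilization: ρ = λ/μ
ρ = 10.3/17.6 = 0.5852
The server is busy 58.52% of the time.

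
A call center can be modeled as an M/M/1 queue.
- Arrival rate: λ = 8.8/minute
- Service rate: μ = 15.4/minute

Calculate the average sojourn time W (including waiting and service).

First, compute utilization: ρ = λ/μ = 8.8/15.4 = 0.5714
For M/M/1: W = 1/(μ-λ)
W = 1/(15.4-8.8) = 1/6.60
W = 0.1515 minutes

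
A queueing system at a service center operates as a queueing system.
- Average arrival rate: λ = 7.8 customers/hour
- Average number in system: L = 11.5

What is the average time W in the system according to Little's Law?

Little's Law: L = λW, so W = L/λ
W = 11.5/7.8 = 1.4744 hours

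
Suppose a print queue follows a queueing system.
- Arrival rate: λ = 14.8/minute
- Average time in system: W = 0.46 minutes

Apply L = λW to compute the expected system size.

Little's Law: L = λW
L = 14.8 × 0.46 = 6.8080 jobs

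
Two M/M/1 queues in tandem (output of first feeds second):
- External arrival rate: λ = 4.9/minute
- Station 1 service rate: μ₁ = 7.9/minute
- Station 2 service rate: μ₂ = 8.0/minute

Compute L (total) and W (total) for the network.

By Jackson's theorem, each station behaves as independent M/M/1.
Station 1: ρ₁ = 4.9/7.9 = 0.6203, L₁ = ρ₁/(1-ρ₁) = λ/(μ₁-λ) = 4.9/3.00 = 1.63333
Station 2: ρ₂ = 4.9/8.0 = 0.6125, L₂ = ρ₂/(1-ρ₂) = λ/(μ₂-λ) = 4.9/3.10 = 1.58065
Total: L = L₁ + L₂ = 1.63333 + 1.58065 = 3.2140
W = L/λ = 3.2140/4.9 = 0.6559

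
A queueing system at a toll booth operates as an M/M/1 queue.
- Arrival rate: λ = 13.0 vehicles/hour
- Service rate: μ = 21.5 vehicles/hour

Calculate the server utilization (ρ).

Server utilization: ρ = λ/μ
ρ = 13.0/21.5 = 0.6047
The server is busy 60.47% of the time.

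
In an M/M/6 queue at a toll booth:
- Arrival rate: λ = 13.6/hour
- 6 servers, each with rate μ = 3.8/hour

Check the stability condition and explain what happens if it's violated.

Stability requires ρ = λ/(cμ) < 1
ρ = 13.6/(6 × 3.8) = 13.6/22.80 = 0.5965
Since 0.5965 < 1, the system is STABLE.
The servers are busy 59.65% of the time.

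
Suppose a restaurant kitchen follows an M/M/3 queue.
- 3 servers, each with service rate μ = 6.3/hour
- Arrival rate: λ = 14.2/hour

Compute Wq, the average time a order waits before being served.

Traffic intensity: ρ = λ/(cμ) = 14.2/(3×6.3) = 0.7513
Since ρ = 0.7513 < 1, system is stable.
Offered load a = λ/μ = cρ = 14.2/6.3 = 2.2540
P₀ = [ Σₙ₌₀^2 aⁿ/n! + a^3/(3!(1-ρ)) ]⁻¹
Σ = a^0/0! + a^1/1! + a^2/2! = 1.0000 + 2.2540 + 2.5402 = 5.7942
a^3/(3!(1-ρ)) = 11.4510/(6 × 0.248677) = 7.6746
P₀ = 1/(5.7942 + 7.6746) = 0.07425
Lq = P₀·a^3·ρ / (3!(1-ρ)²) = 0.0742459 × 11.4510 × 0.751323 / (6 × 0.0618404) = 1.7215
Wq = Lq/λ = 1.7215/14.2 = 0.1212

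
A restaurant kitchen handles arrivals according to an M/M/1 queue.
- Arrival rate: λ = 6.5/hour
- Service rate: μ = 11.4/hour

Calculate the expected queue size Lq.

ρ = λ/μ = 6.5/11.4 = 0.5702
For M/M/1: Lq = λ²/(μ(μ-λ))
Lq = 42.25/(11.4 × 4.90)
Lq = 0.7564 orders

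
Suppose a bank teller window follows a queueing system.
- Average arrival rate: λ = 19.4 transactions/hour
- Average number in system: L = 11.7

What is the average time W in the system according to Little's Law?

Little's Law: L = λW, so W = L/λ
W = 11.7/19.4 = 0.6031 hours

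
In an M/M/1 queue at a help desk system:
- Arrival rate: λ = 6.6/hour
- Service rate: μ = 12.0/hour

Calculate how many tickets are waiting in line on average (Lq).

ρ = λ/μ = 6.6/12.0 = 0.5500
For M/M/1: Lq = λ²/(μ(μ-λ))
Lq = 43.56/(12.0 × 5.40)
Lq = 0.6722 tickets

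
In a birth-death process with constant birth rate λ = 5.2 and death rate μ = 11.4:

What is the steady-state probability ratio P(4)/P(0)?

For constant rates: P(n)/P(0) = (λ/μ)^n
P(4)/P(0) = (5.2/11.4)^4 = 0.45614^4 = 0.04329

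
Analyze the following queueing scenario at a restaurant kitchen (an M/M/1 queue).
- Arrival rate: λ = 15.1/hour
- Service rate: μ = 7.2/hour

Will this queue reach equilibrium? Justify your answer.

Stability requires ρ = λ/(cμ) < 1
ρ = 15.1/(1 × 7.2) = 15.1/7.20 = 2.0972
Since 2.0972 ≥ 1, the system is UNSTABLE.
Queue grows without bound. Need μ > λ = 15.1.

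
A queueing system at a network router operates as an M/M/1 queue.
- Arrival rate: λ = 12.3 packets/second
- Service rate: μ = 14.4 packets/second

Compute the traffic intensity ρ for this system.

Server utilization: ρ = λ/μ
ρ = 12.3/14.4 = 0.8542
The server is busy 85.42% of the time.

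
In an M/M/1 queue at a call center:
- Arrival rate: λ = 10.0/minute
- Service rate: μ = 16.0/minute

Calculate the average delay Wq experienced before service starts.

First, compute utilization: ρ = λ/μ = 10.0/16.0 = 0.6250
For M/M/1: Wq = λ/(μ(μ-λ))
Wq = 10.0/(16.0 × (16.0-10.0))
Wq = 10.0/(16.0 × 6.00)
Wq = 0.1042 minutes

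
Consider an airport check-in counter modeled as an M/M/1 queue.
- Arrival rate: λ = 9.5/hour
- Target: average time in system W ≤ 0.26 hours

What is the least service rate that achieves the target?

For M/M/1: W = 1/(μ-λ)
Need W ≤ 0.26, so 1/(μ-λ) ≤ 0.26
μ - λ ≥ 1/0.26 = 3.8462
μ ≥ 9.5 + 3.8462 = 13.3462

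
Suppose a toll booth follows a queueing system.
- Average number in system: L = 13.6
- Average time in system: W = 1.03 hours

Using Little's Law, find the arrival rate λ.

Little's Law: L = λW, so λ = L/W
λ = 13.6/1.03 = 13.2039 vehicles/hour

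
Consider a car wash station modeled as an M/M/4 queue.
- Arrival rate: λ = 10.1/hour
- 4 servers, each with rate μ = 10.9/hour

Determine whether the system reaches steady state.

Stability requires ρ = λ/(cμ) < 1
ρ = 10.1/(4 × 10.9) = 10.1/43.60 = 0.2317
Since 0.2317 < 1, the system is STABLE.
The servers are busy 23.17% of the time.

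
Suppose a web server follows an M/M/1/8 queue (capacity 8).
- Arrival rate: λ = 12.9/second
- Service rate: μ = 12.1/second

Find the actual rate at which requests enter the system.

ρ = λ/μ = 12.9/12.1 = 1.066116
P₀ = (1-ρ)/(1-ρ^(K+1)) = (1-1.066116)/(1-1.066116^9) = -0.066116/-0.77926 = 0.08484
P_K = P₀×ρ^K = 0.08484 × 1.066116^8 = 0.08484 × 1.6689 = 0.1416
λ_eff = λ(1-P_K) = 12.9 × (1 - 0.1416) = 12.9 × 0.8584 = 11.0734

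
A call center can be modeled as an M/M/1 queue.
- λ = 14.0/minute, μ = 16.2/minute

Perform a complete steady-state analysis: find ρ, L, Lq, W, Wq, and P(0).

Step 1: ρ = λ/μ = 14.0/16.2 = 0.8642
Step 2: L = λ/(μ-λ) = 14.0/2.20 = 6.3636
Step 3: Lq = λ²/(μ(μ-λ)) = 196.00/(16.2×2.20) = 5.4994
Step 4: W = 1/(μ-λ) = 1/2.20 = 0.454545
Step 5: Wq = λ/(μ(μ-λ)) = 14.0/(16.2×2.20) = 0.3928
Step 6: P(0) = 1-ρ = 0.1358
Verify: L = λW = 14.0×0.454545 = 6.3636 ✔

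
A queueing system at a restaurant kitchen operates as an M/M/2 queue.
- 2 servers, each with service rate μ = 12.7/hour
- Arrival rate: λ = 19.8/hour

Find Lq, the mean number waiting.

Traffic intensity: ρ = λ/(cμ) = 19.8/(2×12.7) = 0.7795
Since ρ = 0.7795 < 1, system is stable.
Offered load a = λ/μ = cρ = 19.8/12.7 = 1.5591
P₀ = [ Σₙ₌₀^1 aⁿ/n! + a^2/(2!(1-ρ)) ]⁻¹
Σ = a^0/0! + a^1/1! = 1.0000 + 1.5591 = 2.5591
a^2/(2!(1-ρ)) = 2.43065/(2 × 0.220472) = 5.5124
P₀ = 1/(2.5591 + 5.5124) = 0.1239
Lq = P₀·a^2·ρ / (2!(1-ρ)²) = 0.1239 × 2.4307 × 0.7795 / (2 × 0.04861) = 2.4147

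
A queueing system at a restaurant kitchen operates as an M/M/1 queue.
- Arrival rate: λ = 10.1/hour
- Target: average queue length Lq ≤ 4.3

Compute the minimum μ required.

For M/M/1: Lq = λ²/(μ(μ-λ))
Need Lq ≤ 4.3, i.e. μ(μ-λ) ≥ λ²/4.3
μ² - 10.1μ - 102.01/4.3 ≥ 0  →  μ² - 10.1μ - 23.72326 ≥ 0
Quadratic formula (positive root): μ = [λ + √(λ² + 4×23.72326)]/2
Discriminant: 102.01 + 4×23.72326 = 196.9030, √196.9030 = 14.0322
μ ≥ (10.1 + 14.0322)/2 = 12.0661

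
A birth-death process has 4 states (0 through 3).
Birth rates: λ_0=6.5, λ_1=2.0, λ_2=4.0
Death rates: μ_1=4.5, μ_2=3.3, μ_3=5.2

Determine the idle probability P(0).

Ratios P(n)/P(0) = (λ₀···λₙ₋₁)/(μ₁···μₙ):
P(1)/P(0) = (6.5)/(4.5) = 1.44444
P(2)/P(0) = (6.5×2.0)/(4.5×3.3) = 0.875421
P(3)/P(0) = (6.5×2.0×4.0)/(4.5×3.3×5.2) = 0.673401

Normalization: ∑ P(n) = 1
P(0) × (1.00000 + 1.44444 + 0.875421 + 0.673401) = 1
P(0) × 3.9933 = 1
P(0) = 1/3.9933 = 0.2504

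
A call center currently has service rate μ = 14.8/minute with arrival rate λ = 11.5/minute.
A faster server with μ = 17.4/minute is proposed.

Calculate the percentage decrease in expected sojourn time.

System 1: ρ₁ = 11.5/14.8 = 0.7770, W₁ = 1/(14.8-11.5) = 0.30303
System 2: ρ₂ = 11.5/17.4 = 0.6609, W₂ = 1/(17.4-11.5) = 0.16949
Improvement: (W₁-W₂)/W₁ = (0.30303-0.16949)/0.30303 = 44.07%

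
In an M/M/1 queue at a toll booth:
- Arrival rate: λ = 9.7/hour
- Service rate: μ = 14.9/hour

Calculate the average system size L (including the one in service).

ρ = λ/μ = 9.7/14.9 = 0.6510
For M/M/1: L = λ/(μ-λ)
L = 9.7/(14.9-9.7) = 9.7/5.20
L = 1.8654 vehicles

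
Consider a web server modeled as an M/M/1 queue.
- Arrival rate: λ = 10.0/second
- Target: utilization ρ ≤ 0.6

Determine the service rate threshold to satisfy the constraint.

ρ = λ/μ, so μ = λ/ρ
μ ≥ 10.0/0.6 = 16.6667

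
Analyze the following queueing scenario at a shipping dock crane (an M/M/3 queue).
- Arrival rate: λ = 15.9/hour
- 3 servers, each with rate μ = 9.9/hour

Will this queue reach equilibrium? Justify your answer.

Stability requires ρ = λ/(cμ) < 1
ρ = 15.9/(3 × 9.9) = 15.9/29.70 = 0.5354
Since 0.5354 < 1, the system is STABLE.
The servers are busy 53.54% of the time.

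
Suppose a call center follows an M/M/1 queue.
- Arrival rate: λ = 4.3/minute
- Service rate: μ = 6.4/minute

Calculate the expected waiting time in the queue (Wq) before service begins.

First, compute utilization: ρ = λ/μ = 4.3/6.4 = 0.6719
For M/M/1: Wq = λ/(μ(μ-λ))
Wq = 4.3/(6.4 × (6.4-4.3))
Wq = 4.3/(6.4 × 2.10)
Wq = 0.3199 minutes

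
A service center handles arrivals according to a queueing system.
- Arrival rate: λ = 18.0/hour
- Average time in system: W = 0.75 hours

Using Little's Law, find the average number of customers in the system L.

Little's Law: L = λW
L = 18.0 × 0.75 = 13.5000 customers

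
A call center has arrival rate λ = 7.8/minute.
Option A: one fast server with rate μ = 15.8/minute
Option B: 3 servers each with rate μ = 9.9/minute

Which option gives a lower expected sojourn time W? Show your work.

Option A: single server μ = 15.8 (M/M/1)
  ρ_A = 7.8/15.8 = 0.4937
  W_A = 1/(μ-λ) = 1/(15.8-7.8) = 1/8.00 = 0.1250

Option B: 3 servers μ = 9.9 (M/M/3)
  ρ_B = λ/(cμ) = 7.8/(3×9.9) = 0.2626
  Offered load a = λ/μ = cρ = 7.8/9.9 = 0.7879
  P₀ = [ Σₙ₌₀^2 aⁿ/n! + a^3/(3!(1-ρ)) ]⁻¹
  Σ = a^0/0! + a^1/1! + a^2/2! = 1.0000 + 0.7879 + 0.3104 = 2.0983
  a^3/(3!(1-ρ)) = 0.4891/(6 × 0.7374) = 0.1105
  P₀ = 1/(2.0983 + 0.1105) = 0.4527
  Lq = P₀·a^3·ρ / (3!(1-ρ)²) = 0.45273 × 0.48908 × 0.26263 / (6 × 0.54372) = 0.01783
  Wq_B = Lq/λ = 0.017825/7.8 = 0.002285
  W_B = Wq_B + 1/μ = 0.002285 + 0.1010 = 0.1033

Since W_B = 0.1033 < W_A = 0.1250, Option B (multiple servers) has the shorter time in system.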